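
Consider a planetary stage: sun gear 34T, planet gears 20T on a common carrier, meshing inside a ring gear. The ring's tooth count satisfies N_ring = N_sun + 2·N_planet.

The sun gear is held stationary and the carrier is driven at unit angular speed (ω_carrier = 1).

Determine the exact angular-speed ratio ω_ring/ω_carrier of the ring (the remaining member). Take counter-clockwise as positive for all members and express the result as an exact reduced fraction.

54/37

N_ring = 34 + 2·20 = 74
34(ω_s−ω_c) = −74(ω_r−ω_c),  ω_s=0, ω_c=1
ω_r = 1 − (34/74)(0−1) = 54/37
ω_r/ω_c = 54/37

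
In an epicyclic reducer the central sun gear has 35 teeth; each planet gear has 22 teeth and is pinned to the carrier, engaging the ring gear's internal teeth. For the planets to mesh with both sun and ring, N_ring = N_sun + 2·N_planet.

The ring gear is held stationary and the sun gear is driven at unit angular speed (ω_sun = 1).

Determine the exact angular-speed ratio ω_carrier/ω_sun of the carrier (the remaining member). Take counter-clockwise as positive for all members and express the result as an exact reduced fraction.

N_ring = 35 + 2·22 = 79
35(ω_s−ω_c) = −79(ω_r−ω_c),  ω_r=0, ω_s=1
35(1−ω_c) = −79(0−ω_c)  ⇒  114ω_c = 35  ⇒  ω_c = 35/114
ω_c/ω_s = 35/114

35/114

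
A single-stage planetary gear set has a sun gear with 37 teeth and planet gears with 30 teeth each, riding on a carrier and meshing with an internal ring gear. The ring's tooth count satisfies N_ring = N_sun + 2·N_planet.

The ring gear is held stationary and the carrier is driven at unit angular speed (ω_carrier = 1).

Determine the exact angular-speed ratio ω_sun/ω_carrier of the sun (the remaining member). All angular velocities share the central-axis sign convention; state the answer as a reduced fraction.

N_ring = 37 + 2·30 = 97
37(ω_s−ω_c) = −97(ω_r−ω_c),  ω_r=0, ω_c=1
ω_s = 1 − (97/37)(0−1) = 134/37
ω_s/ω_c = 134/37

134/37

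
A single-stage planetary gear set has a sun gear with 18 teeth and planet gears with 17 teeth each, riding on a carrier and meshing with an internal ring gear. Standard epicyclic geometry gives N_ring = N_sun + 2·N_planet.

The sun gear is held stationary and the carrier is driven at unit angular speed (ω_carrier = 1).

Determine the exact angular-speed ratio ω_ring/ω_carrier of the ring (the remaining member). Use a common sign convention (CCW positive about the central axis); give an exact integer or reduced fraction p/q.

N_ring = 18 + 2·17 = 52
18(ω_s−ω_c) = −52(ω_r−ω_c),  ω_s=0, ω_c=1
ω_r = 1 − (18/52)(0−1) = 35/26
ω_r/ω_c = 35/26

35/26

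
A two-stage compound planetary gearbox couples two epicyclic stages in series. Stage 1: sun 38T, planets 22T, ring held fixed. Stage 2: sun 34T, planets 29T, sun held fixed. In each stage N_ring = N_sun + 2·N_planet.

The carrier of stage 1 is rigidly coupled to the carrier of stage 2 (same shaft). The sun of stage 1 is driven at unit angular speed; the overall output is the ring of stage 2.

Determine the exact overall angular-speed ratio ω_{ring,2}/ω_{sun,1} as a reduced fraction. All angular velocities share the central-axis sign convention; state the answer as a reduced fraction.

399/920

Stage 1: N_ring = 38 + 2·22 = 82
Stage 1: 38(ω_s−ω_c) = −82(ω_r−ω_c),  ω_r=0, ω_s=1
Stage 1: 38(1−ω_c) = −82(0−ω_c)  ⇒  120ω_c = 38  ⇒  ω_c = 19/60
  ⇒ ω_c¹/ω_s¹ = 19/60
Stage 2: N_ring = 34 + 2·29 = 92
Stage 2: 34(ω_s−ω_c) = −92(ω_r−ω_c),  ω_s=0, ω_c=1
Stage 2: ω_r = 1 − (34/92)(0−1) = 63/46
  ⇒ ω_r²/ω_c² = 63/46
Coupling ω_c² = ω_c¹ ⇒ overall = 19/60 × 63/46 = 399/920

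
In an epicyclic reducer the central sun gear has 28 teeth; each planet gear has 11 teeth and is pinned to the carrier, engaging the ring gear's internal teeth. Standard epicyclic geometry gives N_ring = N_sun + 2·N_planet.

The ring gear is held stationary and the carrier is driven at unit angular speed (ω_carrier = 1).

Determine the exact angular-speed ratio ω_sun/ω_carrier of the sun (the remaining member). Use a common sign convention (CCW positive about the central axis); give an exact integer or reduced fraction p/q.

N_ring = 28 + 2·11 = 50
28(ω_s−ω_c) = −50(ω_r−ω_c),  ω_r=0, ω_c=1
ω_s = 1 − (50/28)(0−1) = 39/14
ω_s/ω_c = 39/14

39/14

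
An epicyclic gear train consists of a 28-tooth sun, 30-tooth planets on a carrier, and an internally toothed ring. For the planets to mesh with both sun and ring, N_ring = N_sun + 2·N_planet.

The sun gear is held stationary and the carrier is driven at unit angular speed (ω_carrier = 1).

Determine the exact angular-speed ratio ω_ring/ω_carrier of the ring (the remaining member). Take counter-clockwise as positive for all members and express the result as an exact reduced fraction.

29/22

N_ring = 28 + 2·30 = 88
28(ω_s−ω_c) = −88(ω_r−ω_c),  ω_s=0, ω_c=1
ω_r = 1 − (28/88)(0−1) = 29/22
ω_r/ω_c = 29/22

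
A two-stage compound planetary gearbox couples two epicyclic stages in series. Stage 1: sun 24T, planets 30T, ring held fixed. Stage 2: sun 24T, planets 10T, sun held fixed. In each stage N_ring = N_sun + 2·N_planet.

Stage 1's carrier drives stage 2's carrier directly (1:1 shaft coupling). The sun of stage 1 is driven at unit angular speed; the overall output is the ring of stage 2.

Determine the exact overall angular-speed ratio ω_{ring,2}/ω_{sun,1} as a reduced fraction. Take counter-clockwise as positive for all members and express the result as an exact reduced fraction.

34/99

Stage 1: N_ring = 24 + 2·30 = 84
Stage 1: 24(ω_s−ω_c) = −84(ω_r−ω_c),  ω_r=0, ω_s=1
Stage 1: 24(1−ω_c) = −84(0−ω_c)  ⇒  108ω_c = 24  ⇒  ω_c = 2/9
  ⇒ ω_c¹/ω_s¹ = 2/9
Stage 2: N_ring = 24 + 2·10 = 44
Stage 2: 24(ω_s−ω_c) = −44(ω_r−ω_c),  ω_s=0, ω_c=1
Stage 2: ω_r = 1 − (24/44)(0−1) = 17/11
  ⇒ ω_r²/ω_c² = 17/11
Coupling ω_c² = ω_c¹ ⇒ overall = 2/9 × 17/11 = 34/99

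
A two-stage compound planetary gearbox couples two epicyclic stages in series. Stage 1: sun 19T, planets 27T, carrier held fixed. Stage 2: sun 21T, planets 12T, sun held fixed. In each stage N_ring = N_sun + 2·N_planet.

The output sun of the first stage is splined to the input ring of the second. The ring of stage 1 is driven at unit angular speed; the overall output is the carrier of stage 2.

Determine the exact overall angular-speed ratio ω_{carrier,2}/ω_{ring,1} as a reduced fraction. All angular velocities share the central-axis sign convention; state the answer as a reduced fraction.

Stage 1: N_ring = 19 + 2·27 = 73
Stage 1: 19(ω_s−ω_c) = −73(ω_r−ω_c),  ω_c=0, ω_r=1
Stage 1: ω_s = 0 − (73/19)(1−0) = -73/19
  ⇒ ω_s¹/ω_r¹ = -73/19
Stage 2: N_ring = 21 + 2·12 = 45
Stage 2: 21(ω_s−ω_c) = −45(ω_r−ω_c),  ω_s=0, ω_r=1
Stage 2: 21(0−ω_c) = −45(1−ω_c)  ⇒  66ω_c = 45  ⇒  ω_c = 15/22
  ⇒ ω_c²/ω_r² = 15/22
Coupling ω_r² = ω_s¹ ⇒ overall = -73/19 × 15/22 = -1095/418

-1095/418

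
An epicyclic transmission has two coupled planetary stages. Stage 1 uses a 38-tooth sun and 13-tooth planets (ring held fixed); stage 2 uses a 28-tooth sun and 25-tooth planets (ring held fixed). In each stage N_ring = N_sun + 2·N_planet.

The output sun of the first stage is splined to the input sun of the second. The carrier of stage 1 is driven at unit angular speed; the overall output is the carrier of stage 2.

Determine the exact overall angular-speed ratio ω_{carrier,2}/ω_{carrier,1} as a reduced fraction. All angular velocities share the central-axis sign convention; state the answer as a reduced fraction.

714/1007

Stage 1: N_ring = 38 + 2·13 = 64
Stage 1: 38(ω_s−ω_c) = −64(ω_r−ω_c),  ω_r=0, ω_c=1
Stage 1: ω_s = 1 − (64/38)(0−1) = 51/19
  ⇒ ω_s¹/ω_c¹ = 51/19
Stage 2: N_ring = 28 + 2·25 = 78
Stage 2: 28(ω_s−ω_c) = −78(ω_r−ω_c),  ω_r=0, ω_s=1
Stage 2: 28(1−ω_c) = −78(0−ω_c)  ⇒  106ω_c = 28  ⇒  ω_c = 14/53
  ⇒ ω_c²/ω_s² = 14/53
Coupling ω_s² = ω_s¹ ⇒ overall = 51/19 × 14/53 = 714/1007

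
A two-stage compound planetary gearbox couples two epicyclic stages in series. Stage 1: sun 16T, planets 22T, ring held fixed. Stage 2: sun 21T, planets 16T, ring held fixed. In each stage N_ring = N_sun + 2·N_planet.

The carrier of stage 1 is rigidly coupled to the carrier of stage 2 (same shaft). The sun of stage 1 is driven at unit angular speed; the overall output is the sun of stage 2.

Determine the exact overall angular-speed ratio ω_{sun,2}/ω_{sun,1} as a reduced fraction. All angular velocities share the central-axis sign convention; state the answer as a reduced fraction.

296/399

Stage 1: N_ring = 16 + 2·22 = 60
Stage 1: 16(ω_s−ω_c) = −60(ω_r−ω_c),  ω_r=0, ω_s=1
Stage 1: 16(1−ω_c) = −60(0−ω_c)  ⇒  76ω_c = 16  ⇒  ω_c = 4/19
  ⇒ ω_c¹/ω_s¹ = 4/19
Stage 2: N_ring = 21 + 2·16 = 53
Stage 2: 21(ω_s−ω_c) = −53(ω_r−ω_c),  ω_r=0, ω_c=1
Stage 2: ω_s = 1 − (53/21)(0−1) = 74/21
  ⇒ ω_s²/ω_c² = 74/21
Coupling ω_c² = ω_c¹ ⇒ overall = 4/19 × 74/21 = 296/399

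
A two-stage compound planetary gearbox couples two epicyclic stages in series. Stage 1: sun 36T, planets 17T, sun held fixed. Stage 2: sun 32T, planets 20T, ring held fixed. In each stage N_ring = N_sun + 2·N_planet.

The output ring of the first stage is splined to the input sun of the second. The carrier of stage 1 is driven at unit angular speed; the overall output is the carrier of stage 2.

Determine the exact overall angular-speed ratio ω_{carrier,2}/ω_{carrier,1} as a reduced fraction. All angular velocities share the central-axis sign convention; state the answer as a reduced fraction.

212/455

Stage 1: N_ring = 36 + 2·17 = 70
Stage 1: 36(ω_s−ω_c) = −70(ω_r−ω_c),  ω_s=0, ω_c=1
Stage 1: ω_r = 1 − (36/70)(0−1) = 53/35
  ⇒ ω_r¹/ω_c¹ = 53/35
Stage 2: N_ring = 32 + 2·20 = 72
Stage 2: 32(ω_s−ω_c) = −72(ω_r−ω_c),  ω_r=0, ω_s=1
Stage 2: 32(1−ω_c) = −72(0−ω_c)  ⇒  104ω_c = 32  ⇒  ω_c = 4/13
  ⇒ ω_c²/ω_s² = 4/13
Coupling ω_s² = ω_r¹ ⇒ overall = 53/35 × 4/13 = 212/455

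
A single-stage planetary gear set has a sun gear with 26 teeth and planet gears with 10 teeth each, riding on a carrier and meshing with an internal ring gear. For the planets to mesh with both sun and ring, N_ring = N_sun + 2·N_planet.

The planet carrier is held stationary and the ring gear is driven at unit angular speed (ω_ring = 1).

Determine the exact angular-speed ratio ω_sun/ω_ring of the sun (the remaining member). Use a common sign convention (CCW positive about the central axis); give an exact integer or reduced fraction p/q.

-23/13

N_ring = 26 + 2·10 = 46
26(ω_s−ω_c) = −46(ω_r−ω_c),  ω_c=0, ω_r=1
ω_s = 0 − (46/26)(1−0) = -23/13
ω_s/ω_r = -23/13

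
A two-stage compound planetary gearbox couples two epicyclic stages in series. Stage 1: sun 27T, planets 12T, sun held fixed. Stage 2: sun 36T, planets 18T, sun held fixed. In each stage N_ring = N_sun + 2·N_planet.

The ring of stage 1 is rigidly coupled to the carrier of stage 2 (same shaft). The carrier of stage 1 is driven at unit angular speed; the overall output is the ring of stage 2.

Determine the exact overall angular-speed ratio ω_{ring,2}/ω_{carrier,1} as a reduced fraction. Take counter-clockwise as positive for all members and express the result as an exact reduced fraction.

39/17

Stage 1: N_ring = 27 + 2·12 = 51
Stage 1: 27(ω_s−ω_c) = −51(ω_r−ω_c),  ω_s=0, ω_c=1
Stage 1: ω_r = 1 − (27/51)(0−1) = 26/17
  ⇒ ω_r¹/ω_c¹ = 26/17
Stage 2: N_ring = 36 + 2·18 = 72
Stage 2: 36(ω_s−ω_c) = −72(ω_r−ω_c),  ω_s=0, ω_c=1
Stage 2: ω_r = 1 − (36/72)(0−1) = 3/2
  ⇒ ω_r²/ω_c² = 3/2
Coupling ω_c² = ω_r¹ ⇒ overall = 26/17 × 3/2 = 39/17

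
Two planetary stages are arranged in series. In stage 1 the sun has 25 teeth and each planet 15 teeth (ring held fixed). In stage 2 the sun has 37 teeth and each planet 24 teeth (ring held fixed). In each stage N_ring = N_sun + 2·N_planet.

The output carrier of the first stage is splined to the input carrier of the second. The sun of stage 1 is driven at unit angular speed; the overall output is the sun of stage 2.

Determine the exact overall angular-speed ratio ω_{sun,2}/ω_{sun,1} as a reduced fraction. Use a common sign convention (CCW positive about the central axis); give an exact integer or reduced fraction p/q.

Stage 1: N_ring = 25 + 2·15 = 55
Stage 1: 25(ω_s−ω_c) = −55(ω_r−ω_c),  ω_r=0, ω_s=1
Stage 1: 25(1−ω_c) = −55(0−ω_c)  ⇒  80ω_c = 25  ⇒  ω_c = 5/16
  ⇒ ω_c¹/ω_s¹ = 5/16
Stage 2: N_ring = 37 + 2·24 = 85
Stage 2: 37(ω_s−ω_c) = −85(ω_r−ω_c),  ω_r=0, ω_c=1
Stage 2: ω_s = 1 − (85/37)(0−1) = 122/37
  ⇒ ω_s²/ω_c² = 122/37
Coupling ω_c² = ω_c¹ ⇒ overall = 5/16 × 122/37 = 305/296

305/296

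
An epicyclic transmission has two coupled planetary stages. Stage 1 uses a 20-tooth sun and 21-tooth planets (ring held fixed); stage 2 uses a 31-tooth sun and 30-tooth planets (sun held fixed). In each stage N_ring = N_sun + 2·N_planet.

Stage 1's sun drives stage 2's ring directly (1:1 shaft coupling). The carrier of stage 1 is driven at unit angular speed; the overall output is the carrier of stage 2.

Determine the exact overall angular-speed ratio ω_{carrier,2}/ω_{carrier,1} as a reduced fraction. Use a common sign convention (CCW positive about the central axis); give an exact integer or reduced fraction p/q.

Stage 1: N_ring = 20 + 2·21 = 62
Stage 1: 20(ω_s−ω_c) = −62(ω_r−ω_c),  ω_r=0, ω_c=1
Stage 1: ω_s = 1 − (62/20)(0−1) = 41/10
  ⇒ ω_s¹/ω_c¹ = 41/10
Stage 2: N_ring = 31 + 2·30 = 91
Stage 2: 31(ω_s−ω_c) = −91(ω_r−ω_c),  ω_s=0, ω_r=1
Stage 2: 31(0−ω_c) = −91(1−ω_c)  ⇒  122ω_c = 91  ⇒  ω_c = 91/122
  ⇒ ω_c²/ω_r² = 91/122
Coupling ω_r² = ω_s¹ ⇒ overall = 41/10 × 91/122 = 3731/1220

3731/1220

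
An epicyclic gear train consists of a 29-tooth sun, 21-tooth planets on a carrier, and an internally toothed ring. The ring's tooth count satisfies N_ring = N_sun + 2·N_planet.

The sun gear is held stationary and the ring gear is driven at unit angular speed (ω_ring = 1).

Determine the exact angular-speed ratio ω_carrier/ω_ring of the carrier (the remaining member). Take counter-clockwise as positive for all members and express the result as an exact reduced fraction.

N_ring = 29 + 2·21 = 71
29(ω_s−ω_c) = −71(ω_r−ω_c),  ω_s=0, ω_r=1
29(0−ω_c) = −71(1−ω_c)  ⇒  100ω_c = 71  ⇒  ω_c = 71/100
ω_c/ω_r = 71/100

71/100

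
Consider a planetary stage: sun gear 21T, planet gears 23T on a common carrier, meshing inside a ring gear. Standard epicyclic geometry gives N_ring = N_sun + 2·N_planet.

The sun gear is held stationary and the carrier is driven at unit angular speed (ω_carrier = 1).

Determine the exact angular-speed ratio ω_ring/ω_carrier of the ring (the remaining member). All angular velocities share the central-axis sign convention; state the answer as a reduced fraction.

88/67

N_ring = 21 + 2·23 = 67
21(ω_s−ω_c) = −67(ω_r−ω_c),  ω_s=0, ω_c=1
ω_r = 1 − (21/67)(0−1) = 88/67
ω_r/ω_c = 88/67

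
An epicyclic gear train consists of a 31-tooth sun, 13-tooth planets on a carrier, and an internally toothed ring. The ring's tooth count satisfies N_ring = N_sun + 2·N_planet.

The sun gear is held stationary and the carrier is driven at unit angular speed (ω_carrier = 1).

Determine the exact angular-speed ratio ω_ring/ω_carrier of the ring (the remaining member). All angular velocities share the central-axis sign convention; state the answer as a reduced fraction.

88/57

N_ring = 31 + 2·13 = 57
31(ω_s−ω_c) = −57(ω_r−ω_c),  ω_s=0, ω_c=1
ω_r = 1 − (31/57)(0−1) = 88/57
ω_r/ω_c = 88/57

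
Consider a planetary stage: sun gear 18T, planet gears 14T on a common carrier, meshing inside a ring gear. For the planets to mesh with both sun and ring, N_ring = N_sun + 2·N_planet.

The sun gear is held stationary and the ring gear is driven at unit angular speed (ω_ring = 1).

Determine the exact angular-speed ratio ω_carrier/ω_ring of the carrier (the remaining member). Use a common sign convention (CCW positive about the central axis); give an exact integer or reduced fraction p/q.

N_ring = 18 + 2·14 = 46
18(ω_s−ω_c) = −46(ω_r−ω_c),  ω_s=0, ω_r=1
18(0−ω_c) = −46(1−ω_c)  ⇒  64ω_c = 46  ⇒  ω_c = 23/32
ω_c/ω_r = 23/32

23/32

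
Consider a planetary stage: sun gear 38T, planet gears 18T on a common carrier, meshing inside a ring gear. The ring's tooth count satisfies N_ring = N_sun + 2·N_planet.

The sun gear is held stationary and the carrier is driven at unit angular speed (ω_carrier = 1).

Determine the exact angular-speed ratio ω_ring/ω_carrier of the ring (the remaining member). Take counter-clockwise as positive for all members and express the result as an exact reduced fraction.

56/37

N_ring = 38 + 2·18 = 74
38(ω_s−ω_c) = −74(ω_r−ω_c),  ω_s=0, ω_c=1
ω_r = 1 − (38/74)(0−1) = 56/37
ω_r/ω_c = 56/37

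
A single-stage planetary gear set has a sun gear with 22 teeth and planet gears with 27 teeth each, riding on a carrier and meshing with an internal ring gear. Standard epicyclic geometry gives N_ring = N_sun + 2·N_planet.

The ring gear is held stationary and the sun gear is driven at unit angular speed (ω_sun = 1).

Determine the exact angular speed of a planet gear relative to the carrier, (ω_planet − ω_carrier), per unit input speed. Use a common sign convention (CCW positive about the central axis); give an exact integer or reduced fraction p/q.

N_ring = 22 + 2·27 = 76
22(ω_s−ω_c) = −76(ω_r−ω_c),  ω_r=0, ω_s=1
22(1−ω_c) = −76(0−ω_c)  ⇒  98ω_c = 22  ⇒  ω_c = 11/49
sun–planet: 22·(1−11/49) = −27·(ω_p−ω_c)  ⇒  ω_p−ω_c = −(22/27)·(38/49) = -836/1323

-836/1323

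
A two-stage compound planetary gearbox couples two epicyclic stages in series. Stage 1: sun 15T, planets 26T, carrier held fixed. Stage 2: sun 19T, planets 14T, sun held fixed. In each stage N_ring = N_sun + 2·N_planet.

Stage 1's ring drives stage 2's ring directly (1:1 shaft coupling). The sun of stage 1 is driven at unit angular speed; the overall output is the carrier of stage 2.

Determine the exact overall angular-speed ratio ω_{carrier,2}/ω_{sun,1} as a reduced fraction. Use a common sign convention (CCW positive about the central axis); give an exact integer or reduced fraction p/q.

Stage 1: N_ring = 15 + 2·26 = 67
Stage 1: 15(ω_s−ω_c) = −67(ω_r−ω_c),  ω_c=0, ω_s=1
Stage 1: ω_r = 0 − (15/67)(1−0) = -15/67
  ⇒ ω_r¹/ω_s¹ = -15/67
Stage 2: N_ring = 19 + 2·14 = 47
Stage 2: 19(ω_s−ω_c) = −47(ω_r−ω_c),  ω_s=0, ω_r=1
Stage 2: 19(0−ω_c) = −47(1−ω_c)  ⇒  66ω_c = 47  ⇒  ω_c = 47/66
  ⇒ ω_c²/ω_r² = 47/66
Coupling ω_r² = ω_r¹ ⇒ overall = -15/67 × 47/66 = -235/1474

-235/1474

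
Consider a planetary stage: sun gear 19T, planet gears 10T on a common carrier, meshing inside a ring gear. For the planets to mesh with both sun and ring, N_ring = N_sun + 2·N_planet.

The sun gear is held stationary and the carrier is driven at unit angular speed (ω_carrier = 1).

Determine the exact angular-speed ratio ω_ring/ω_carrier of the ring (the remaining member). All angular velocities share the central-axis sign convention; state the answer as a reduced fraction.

58/39

N_ring = 19 + 2·10 = 39
19(ω_s−ω_c) = −39(ω_r−ω_c),  ω_s=0, ω_c=1
ω_r = 1 − (19/39)(0−1) = 58/39
ω_r/ω_c = 58/39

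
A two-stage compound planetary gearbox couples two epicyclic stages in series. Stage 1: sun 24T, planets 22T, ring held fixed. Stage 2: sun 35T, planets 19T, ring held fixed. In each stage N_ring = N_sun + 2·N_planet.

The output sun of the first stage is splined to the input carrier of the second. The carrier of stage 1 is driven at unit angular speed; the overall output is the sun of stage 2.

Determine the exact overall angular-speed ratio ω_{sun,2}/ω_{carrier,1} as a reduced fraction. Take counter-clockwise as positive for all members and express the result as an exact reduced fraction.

414/35

Stage 1: N_ring = 24 + 2·22 = 68
Stage 1: 24(ω_s−ω_c) = −68(ω_r−ω_c),  ω_r=0, ω_c=1
Stage 1: ω_s = 1 − (68/24)(0−1) = 23/6
  ⇒ ω_s¹/ω_c¹ = 23/6
Stage 2: N_ring = 35 + 2·19 = 73
Stage 2: 35(ω_s−ω_c) = −73(ω_r−ω_c),  ω_r=0, ω_c=1
Stage 2: ω_s = 1 − (73/35)(0−1) = 108/35
  ⇒ ω_s²/ω_c² = 108/35
Coupling ω_c² = ω_s¹ ⇒ overall = 23/6 × 108/35 = 414/35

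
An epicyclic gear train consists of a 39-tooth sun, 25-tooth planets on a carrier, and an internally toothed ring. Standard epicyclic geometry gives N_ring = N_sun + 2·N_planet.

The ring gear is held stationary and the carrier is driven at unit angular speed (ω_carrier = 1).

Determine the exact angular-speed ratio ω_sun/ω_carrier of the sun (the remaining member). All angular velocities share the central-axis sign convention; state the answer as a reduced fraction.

N_ring = 39 + 2·25 = 89
39(ω_s−ω_c) = −89(ω_r−ω_c),  ω_r=0, ω_c=1
ω_s = 1 − (89/39)(0−1) = 128/39
ω_s/ω_c = 128/39

128/39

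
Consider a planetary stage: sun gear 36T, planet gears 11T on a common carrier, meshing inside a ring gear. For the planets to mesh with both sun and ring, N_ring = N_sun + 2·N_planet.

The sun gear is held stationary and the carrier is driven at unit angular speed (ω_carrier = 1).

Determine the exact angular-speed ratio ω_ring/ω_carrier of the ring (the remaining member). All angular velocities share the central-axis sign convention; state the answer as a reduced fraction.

47/29

N_ring = 36 + 2·11 = 58
36(ω_s−ω_c) = −58(ω_r−ω_c),  ω_s=0, ω_c=1
ω_r = 1 − (36/58)(0−1) = 47/29
ω_r/ω_c = 47/29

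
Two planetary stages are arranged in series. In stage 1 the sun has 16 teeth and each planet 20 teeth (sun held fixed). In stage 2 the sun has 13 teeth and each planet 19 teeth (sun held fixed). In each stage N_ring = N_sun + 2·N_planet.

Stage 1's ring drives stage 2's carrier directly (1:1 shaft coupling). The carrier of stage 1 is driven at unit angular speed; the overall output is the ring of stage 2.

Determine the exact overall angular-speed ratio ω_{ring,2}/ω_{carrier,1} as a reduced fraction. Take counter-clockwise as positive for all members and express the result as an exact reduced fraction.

Stage 1: N_ring = 16 + 2·20 = 56
Stage 1: 16(ω_s−ω_c) = −56(ω_r−ω_c),  ω_s=0, ω_c=1
Stage 1: ω_r = 1 − (16/56)(0−1) = 9/7
  ⇒ ω_r¹/ω_c¹ = 9/7
Stage 2: N_ring = 13 + 2·19 = 51
Stage 2: 13(ω_s−ω_c) = −51(ω_r−ω_c),  ω_s=0, ω_c=1
Stage 2: ω_r = 1 − (13/51)(0−1) = 64/51
  ⇒ ω_r²/ω_c² = 64/51
Coupling ω_c² = ω_r¹ ⇒ overall = 9/7 × 64/51 = 192/119

192/119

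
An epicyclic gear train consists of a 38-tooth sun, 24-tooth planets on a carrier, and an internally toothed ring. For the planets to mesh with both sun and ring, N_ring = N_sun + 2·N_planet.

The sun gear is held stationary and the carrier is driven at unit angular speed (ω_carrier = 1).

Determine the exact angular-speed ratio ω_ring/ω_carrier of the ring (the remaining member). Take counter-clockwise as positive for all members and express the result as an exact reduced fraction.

N_ring = 38 + 2·24 = 86
38(ω_s−ω_c) = −86(ω_r−ω_c),  ω_s=0, ω_c=1
ω_r = 1 − (38/86)(0−1) = 62/43
ω_r/ω_c = 62/43

62/43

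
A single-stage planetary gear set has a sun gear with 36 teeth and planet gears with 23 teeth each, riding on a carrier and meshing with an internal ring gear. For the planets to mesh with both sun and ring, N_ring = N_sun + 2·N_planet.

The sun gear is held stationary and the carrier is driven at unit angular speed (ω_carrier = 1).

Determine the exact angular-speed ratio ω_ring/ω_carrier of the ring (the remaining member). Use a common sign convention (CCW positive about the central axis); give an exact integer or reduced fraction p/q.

N_ring = 36 + 2·23 = 82
36(ω_s−ω_c) = −82(ω_r−ω_c),  ω_s=0, ω_c=1
ω_r = 1 − (36/82)(0−1) = 59/41
ω_r/ω_c = 59/41

59/41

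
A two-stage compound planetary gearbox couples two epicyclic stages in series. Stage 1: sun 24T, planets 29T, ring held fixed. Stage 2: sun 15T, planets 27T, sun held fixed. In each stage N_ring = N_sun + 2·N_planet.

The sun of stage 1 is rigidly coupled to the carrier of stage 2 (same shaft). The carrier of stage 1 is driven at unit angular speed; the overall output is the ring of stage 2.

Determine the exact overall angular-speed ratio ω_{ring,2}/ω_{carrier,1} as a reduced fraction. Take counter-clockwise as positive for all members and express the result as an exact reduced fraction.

Stage 1: N_ring = 24 + 2·29 = 82
Stage 1: 24(ω_s−ω_c) = −82(ω_r−ω_c),  ω_r=0, ω_c=1
Stage 1: ω_s = 1 − (82/24)(0−1) = 53/12
  ⇒ ω_s¹/ω_c¹ = 53/12
Stage 2: N_ring = 15 + 2·27 = 69
Stage 2: 15(ω_s−ω_c) = −69(ω_r−ω_c),  ω_s=0, ω_c=1
Stage 2: ω_r = 1 − (15/69)(0−1) = 28/23
  ⇒ ω_r²/ω_c² = 28/23
Coupling ω_c² = ω_s¹ ⇒ overall = 53/12 × 28/23 = 371/69

371/69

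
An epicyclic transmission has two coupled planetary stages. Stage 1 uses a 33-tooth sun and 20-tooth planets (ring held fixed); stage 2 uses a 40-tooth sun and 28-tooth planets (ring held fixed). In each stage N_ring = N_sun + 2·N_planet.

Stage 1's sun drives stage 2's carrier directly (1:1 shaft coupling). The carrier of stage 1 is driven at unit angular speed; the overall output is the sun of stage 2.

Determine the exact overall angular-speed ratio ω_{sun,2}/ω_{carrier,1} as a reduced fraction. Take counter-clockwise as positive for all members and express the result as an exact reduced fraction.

Stage 1: N_ring = 33 + 2·20 = 73
Stage 1: 33(ω_s−ω_c) = −73(ω_r−ω_c),  ω_r=0, ω_c=1
Stage 1: ω_s = 1 − (73/33)(0−1) = 106/33
  ⇒ ω_s¹/ω_c¹ = 106/33
Stage 2: N_ring = 40 + 2·28 = 96
Stage 2: 40(ω_s−ω_c) = −96(ω_r−ω_c),  ω_r=0, ω_c=1
Stage 2: ω_s = 1 − (96/40)(0−1) = 17/5
  ⇒ ω_s²/ω_c² = 17/5
Coupling ω_c² = ω_s¹ ⇒ overall = 106/33 × 17/5 = 1802/165

1802/165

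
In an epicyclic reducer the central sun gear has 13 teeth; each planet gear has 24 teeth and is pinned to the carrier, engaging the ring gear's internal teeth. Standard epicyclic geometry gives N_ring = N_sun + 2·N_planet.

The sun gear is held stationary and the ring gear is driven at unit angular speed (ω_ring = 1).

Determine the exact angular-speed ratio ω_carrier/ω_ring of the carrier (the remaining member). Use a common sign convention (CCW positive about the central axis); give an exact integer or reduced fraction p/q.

61/74

N_ring = 13 + 2·24 = 61
13(ω_s−ω_c) = −61(ω_r−ω_c),  ω_s=0, ω_r=1
13(0−ω_c) = −61(1−ω_c)  ⇒  74ω_c = 61  ⇒  ω_c = 61/74
ω_c/ω_r = 61/74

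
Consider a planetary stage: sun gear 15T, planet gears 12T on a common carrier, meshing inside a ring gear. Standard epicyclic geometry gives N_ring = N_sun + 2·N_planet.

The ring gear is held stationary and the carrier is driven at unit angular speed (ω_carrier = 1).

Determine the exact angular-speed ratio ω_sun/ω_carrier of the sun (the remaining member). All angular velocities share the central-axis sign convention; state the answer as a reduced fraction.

N_ring = 15 + 2·12 = 39
15(ω_s−ω_c) = −39(ω_r−ω_c),  ω_r=0, ω_c=1
ω_s = 1 − (39/15)(0−1) = 18/5
ω_s/ω_c = 18/5

18/5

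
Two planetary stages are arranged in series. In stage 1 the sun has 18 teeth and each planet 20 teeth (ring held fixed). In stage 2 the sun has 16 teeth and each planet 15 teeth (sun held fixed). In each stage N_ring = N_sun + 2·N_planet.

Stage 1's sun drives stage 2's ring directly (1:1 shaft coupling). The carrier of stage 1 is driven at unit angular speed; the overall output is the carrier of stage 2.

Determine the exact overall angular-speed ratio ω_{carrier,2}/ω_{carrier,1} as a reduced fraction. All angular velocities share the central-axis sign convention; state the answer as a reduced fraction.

874/279

Stage 1: N_ring = 18 + 2·20 = 58
Stage 1: 18(ω_s−ω_c) = −58(ω_r−ω_c),  ω_r=0, ω_c=1
Stage 1: ω_s = 1 − (58/18)(0−1) = 38/9
  ⇒ ω_s¹/ω_c¹ = 38/9
Stage 2: N_ring = 16 + 2·15 = 46
Stage 2: 16(ω_s−ω_c) = −46(ω_r−ω_c),  ω_s=0, ω_r=1
Stage 2: 16(0−ω_c) = −46(1−ω_c)  ⇒  62ω_c = 46  ⇒  ω_c = 23/31
  ⇒ ω_c²/ω_r² = 23/31
Coupling ω_r² = ω_s¹ ⇒ overall = 38/9 × 23/31 = 874/279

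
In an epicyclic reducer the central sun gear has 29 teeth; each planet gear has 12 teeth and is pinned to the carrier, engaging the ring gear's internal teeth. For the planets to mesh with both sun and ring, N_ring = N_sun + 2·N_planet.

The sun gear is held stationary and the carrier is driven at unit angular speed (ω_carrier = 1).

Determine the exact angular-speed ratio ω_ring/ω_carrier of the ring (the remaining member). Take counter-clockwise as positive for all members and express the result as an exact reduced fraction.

N_ring = 29 + 2·12 = 53
29(ω_s−ω_c) = −53(ω_r−ω_c),  ω_s=0, ω_c=1
ω_r = 1 − (29/53)(0−1) = 82/53
ω_r/ω_c = 82/53

82/53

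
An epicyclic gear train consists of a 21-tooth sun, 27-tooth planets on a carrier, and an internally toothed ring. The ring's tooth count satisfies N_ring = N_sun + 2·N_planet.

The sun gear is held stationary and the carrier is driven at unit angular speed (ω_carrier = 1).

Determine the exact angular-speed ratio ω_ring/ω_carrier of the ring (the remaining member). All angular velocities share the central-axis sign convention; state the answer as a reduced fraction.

N_ring = 21 + 2·27 = 75
21(ω_s−ω_c) = −75(ω_r−ω_c),  ω_s=0, ω_c=1
ω_r = 1 − (21/75)(0−1) = 32/25
ω_r/ω_c = 32/25

32/25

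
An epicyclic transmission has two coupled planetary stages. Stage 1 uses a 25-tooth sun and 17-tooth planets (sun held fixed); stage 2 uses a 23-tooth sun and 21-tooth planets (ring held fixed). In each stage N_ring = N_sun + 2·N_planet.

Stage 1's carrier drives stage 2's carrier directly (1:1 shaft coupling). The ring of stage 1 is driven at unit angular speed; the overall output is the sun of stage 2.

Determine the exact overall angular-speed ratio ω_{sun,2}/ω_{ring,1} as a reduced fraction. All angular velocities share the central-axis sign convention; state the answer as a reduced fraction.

1298/483

Stage 1: N_ring = 25 + 2·17 = 59
Stage 1: 25(ω_s−ω_c) = −59(ω_r−ω_c),  ω_s=0, ω_r=1
Stage 1: 25(0−ω_c) = −59(1−ω_c)  ⇒  84ω_c = 59  ⇒  ω_c = 59/84
  ⇒ ω_c¹/ω_r¹ = 59/84
Stage 2: N_ring = 23 + 2·21 = 65
Stage 2: 23(ω_s−ω_c) = −65(ω_r−ω_c),  ω_r=0, ω_c=1
Stage 2: ω_s = 1 − (65/23)(0−1) = 88/23
  ⇒ ω_s²/ω_c² = 88/23
Coupling ω_c² = ω_c¹ ⇒ overall = 59/84 × 88/23 = 1298/483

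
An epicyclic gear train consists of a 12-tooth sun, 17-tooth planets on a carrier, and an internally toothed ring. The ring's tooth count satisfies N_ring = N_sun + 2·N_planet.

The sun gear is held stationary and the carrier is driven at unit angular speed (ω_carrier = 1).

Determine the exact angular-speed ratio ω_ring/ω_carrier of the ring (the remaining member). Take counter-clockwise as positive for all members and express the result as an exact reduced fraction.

29/23

N_ring = 12 + 2·17 = 46
12(ω_s−ω_c) = −46(ω_r−ω_c),  ω_s=0, ω_c=1
ω_r = 1 − (12/46)(0−1) = 29/23
ω_r/ω_c = 29/23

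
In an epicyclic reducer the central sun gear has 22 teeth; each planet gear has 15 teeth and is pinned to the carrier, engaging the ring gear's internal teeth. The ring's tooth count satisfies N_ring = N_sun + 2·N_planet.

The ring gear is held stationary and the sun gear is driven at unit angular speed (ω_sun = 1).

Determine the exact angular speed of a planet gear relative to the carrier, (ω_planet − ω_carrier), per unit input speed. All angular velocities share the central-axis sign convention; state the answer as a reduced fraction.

-572/555

N_ring = 22 + 2·15 = 52
22(ω_s−ω_c) = −52(ω_r−ω_c),  ω_r=0, ω_s=1
22(1−ω_c) = −52(0−ω_c)  ⇒  74ω_c = 22  ⇒  ω_c = 11/37
sun–planet: 22·(1−11/37) = −15·(ω_p−ω_c)  ⇒  ω_p−ω_c = −(22/15)·(26/37) = -572/555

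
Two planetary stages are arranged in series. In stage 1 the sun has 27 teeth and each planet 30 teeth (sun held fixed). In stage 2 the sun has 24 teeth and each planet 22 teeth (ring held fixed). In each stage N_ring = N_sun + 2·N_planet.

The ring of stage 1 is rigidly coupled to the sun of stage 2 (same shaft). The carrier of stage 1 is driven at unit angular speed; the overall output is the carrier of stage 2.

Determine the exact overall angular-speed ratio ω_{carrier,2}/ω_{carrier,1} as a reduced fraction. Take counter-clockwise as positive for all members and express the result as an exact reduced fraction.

Stage 1: N_ring = 27 + 2·30 = 87
Stage 1: 27(ω_s−ω_c) = −87(ω_r−ω_c),  ω_s=0, ω_c=1
Stage 1: ω_r = 1 − (27/87)(0−1) = 38/29
  ⇒ ω_r¹/ω_c¹ = 38/29
Stage 2: N_ring = 24 + 2·22 = 68
Stage 2: 24(ω_s−ω_c) = −68(ω_r−ω_c),  ω_r=0, ω_s=1
Stage 2: 24(1−ω_c) = −68(0−ω_c)  ⇒  92ω_c = 24  ⇒  ω_c = 6/23
  ⇒ ω_c²/ω_s² = 6/23
Coupling ω_s² = ω_r¹ ⇒ overall = 38/29 × 6/23 = 228/667

228/667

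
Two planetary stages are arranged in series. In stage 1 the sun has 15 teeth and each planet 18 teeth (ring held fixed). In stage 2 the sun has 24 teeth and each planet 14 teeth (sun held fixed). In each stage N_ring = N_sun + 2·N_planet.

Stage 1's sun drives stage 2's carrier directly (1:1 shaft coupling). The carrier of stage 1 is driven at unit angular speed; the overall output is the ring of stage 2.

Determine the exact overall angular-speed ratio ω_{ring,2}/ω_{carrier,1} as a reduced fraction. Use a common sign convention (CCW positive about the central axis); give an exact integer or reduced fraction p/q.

Stage 1: N_ring = 15 + 2·18 = 51
Stage 1: 15(ω_s−ω_c) = −51(ω_r−ω_c),  ω_r=0, ω_c=1
Stage 1: ω_s = 1 − (51/15)(0−1) = 22/5
  ⇒ ω_s¹/ω_c¹ = 22/5
Stage 2: N_ring = 24 + 2·14 = 52
Stage 2: 24(ω_s−ω_c) = −52(ω_r−ω_c),  ω_s=0, ω_c=1
Stage 2: ω_r = 1 − (24/52)(0−1) = 19/13
  ⇒ ω_r²/ω_c² = 19/13
Coupling ω_c² = ω_s¹ ⇒ overall = 22/5 × 19/13 = 418/65

418/65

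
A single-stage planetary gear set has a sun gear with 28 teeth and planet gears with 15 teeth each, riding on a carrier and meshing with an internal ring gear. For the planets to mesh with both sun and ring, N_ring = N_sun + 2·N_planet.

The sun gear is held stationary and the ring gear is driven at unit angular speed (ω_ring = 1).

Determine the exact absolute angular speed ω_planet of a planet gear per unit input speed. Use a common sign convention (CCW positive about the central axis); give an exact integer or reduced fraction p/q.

N_ring = 28 + 2·15 = 58
28(ω_s−ω_c) = −58(ω_r−ω_c),  ω_s=0, ω_r=1
28(0−ω_c) = −58(1−ω_c)  ⇒  86ω_c = 58  ⇒  ω_c = 29/43
sun–planet: 28·(0−29/43) = −15·(ω_p−ω_c)  ⇒  ω_p−ω_c = −(28/15)·(-29/43) = 812/645
ω_p = 29/43 + 812/645 = 29/15

29/15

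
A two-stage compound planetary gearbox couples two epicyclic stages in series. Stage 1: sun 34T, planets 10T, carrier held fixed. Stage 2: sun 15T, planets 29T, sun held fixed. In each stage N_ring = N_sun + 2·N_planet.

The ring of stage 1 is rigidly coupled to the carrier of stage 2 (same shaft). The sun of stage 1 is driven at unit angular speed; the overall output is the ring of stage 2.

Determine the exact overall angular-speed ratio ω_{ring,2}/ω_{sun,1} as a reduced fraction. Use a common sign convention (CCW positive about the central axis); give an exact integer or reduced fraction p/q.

Stage 1: N_ring = 34 + 2·10 = 54
Stage 1: 34(ω_s−ω_c) = −54(ω_r−ω_c),  ω_c=0, ω_s=1
Stage 1: ω_r = 0 − (34/54)(1−0) = -17/27
  ⇒ ω_r¹/ω_s¹ = -17/27
Stage 2: N_ring = 15 + 2·29 = 73
Stage 2: 15(ω_s−ω_c) = −73(ω_r−ω_c),  ω_s=0, ω_c=1
Stage 2: ω_r = 1 − (15/73)(0−1) = 88/73
  ⇒ ω_r²/ω_c² = 88/73
Coupling ω_c² = ω_r¹ ⇒ overall = -17/27 × 88/73 = -1496/1971

-1496/1971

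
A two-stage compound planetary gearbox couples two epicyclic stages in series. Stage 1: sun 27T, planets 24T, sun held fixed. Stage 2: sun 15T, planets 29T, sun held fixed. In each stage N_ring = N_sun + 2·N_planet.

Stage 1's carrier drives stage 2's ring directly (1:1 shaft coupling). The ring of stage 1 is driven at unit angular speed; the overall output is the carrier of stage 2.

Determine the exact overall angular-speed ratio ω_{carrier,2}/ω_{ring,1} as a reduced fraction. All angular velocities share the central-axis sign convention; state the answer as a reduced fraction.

Stage 1: N_ring = 27 + 2·24 = 75
Stage 1: 27(ω_s−ω_c) = −75(ω_r−ω_c),  ω_s=0, ω_r=1
Stage 1: 27(0−ω_c) = −75(1−ω_c)  ⇒  102ω_c = 75  ⇒  ω_c = 25/34
  ⇒ ω_c¹/ω_r¹ = 25/34
Stage 2: N_ring = 15 + 2·29 = 73
Stage 2: 15(ω_s−ω_c) = −73(ω_r−ω_c),  ω_s=0, ω_r=1
Stage 2: 15(0−ω_c) = −73(1−ω_c)  ⇒  88ω_c = 73  ⇒  ω_c = 73/88
  ⇒ ω_c²/ω_r² = 73/88
Coupling ω_r² = ω_c¹ ⇒ overall = 25/34 × 73/88 = 1825/2992

1825/2992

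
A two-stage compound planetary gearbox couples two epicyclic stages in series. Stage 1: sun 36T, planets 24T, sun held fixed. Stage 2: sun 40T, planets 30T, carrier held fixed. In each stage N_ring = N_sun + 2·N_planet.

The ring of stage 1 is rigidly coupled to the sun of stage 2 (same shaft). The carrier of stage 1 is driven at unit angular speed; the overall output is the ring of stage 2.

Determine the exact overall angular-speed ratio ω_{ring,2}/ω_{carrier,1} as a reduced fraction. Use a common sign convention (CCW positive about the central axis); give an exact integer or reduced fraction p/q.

Stage 1: N_ring = 36 + 2·24 = 84
Stage 1: 36(ω_s−ω_c) = −84(ω_r−ω_c),  ω_s=0, ω_c=1
Stage 1: ω_r = 1 − (36/84)(0−1) = 10/7
  ⇒ ω_r¹/ω_c¹ = 10/7
Stage 2: N_ring = 40 + 2·30 = 100
Stage 2: 40(ω_s−ω_c) = −100(ω_r−ω_c),  ω_c=0, ω_s=1
Stage 2: ω_r = 0 − (40/100)(1−0) = -2/5
  ⇒ ω_r²/ω_s² = -2/5
Coupling ω_s² = ω_r¹ ⇒ overall = 10/7 × -2/5 = -4/7

-4/7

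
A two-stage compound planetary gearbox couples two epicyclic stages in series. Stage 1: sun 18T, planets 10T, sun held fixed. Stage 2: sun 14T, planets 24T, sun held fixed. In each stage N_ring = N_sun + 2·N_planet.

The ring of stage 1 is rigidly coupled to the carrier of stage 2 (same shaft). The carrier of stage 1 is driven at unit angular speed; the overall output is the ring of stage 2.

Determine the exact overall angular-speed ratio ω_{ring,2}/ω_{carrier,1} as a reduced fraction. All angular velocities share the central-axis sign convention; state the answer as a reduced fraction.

Stage 1: N_ring = 18 + 2·10 = 38
Stage 1: 18(ω_s−ω_c) = −38(ω_r−ω_c),  ω_s=0, ω_c=1
Stage 1: ω_r = 1 − (18/38)(0−1) = 28/19
  ⇒ ω_r¹/ω_c¹ = 28/19
Stage 2: N_ring = 14 + 2·24 = 62
Stage 2: 14(ω_s−ω_c) = −62(ω_r−ω_c),  ω_s=0, ω_c=1
Stage 2: ω_r = 1 − (14/62)(0−1) = 38/31
  ⇒ ω_r²/ω_c² = 38/31
Coupling ω_c² = ω_r¹ ⇒ overall = 28/19 × 38/31 = 56/31

56/31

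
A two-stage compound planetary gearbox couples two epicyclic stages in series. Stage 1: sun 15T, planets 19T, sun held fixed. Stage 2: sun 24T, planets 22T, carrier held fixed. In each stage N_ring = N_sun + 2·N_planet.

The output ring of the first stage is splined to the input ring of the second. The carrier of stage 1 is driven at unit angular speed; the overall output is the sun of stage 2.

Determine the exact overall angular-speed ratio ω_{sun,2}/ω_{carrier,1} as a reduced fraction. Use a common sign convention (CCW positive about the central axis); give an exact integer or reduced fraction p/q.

-578/159

Stage 1: N_ring = 15 + 2·19 = 53
Stage 1: 15(ω_s−ω_c) = −53(ω_r−ω_c),  ω_s=0, ω_c=1
Stage 1: ω_r = 1 − (15/53)(0−1) = 68/53
  ⇒ ω_r¹/ω_c¹ = 68/53
Stage 2: N_ring = 24 + 2·22 = 68
Stage 2: 24(ω_s−ω_c) = −68(ω_r−ω_c),  ω_c=0, ω_r=1
Stage 2: ω_s = 0 − (68/24)(1−0) = -17/6
  ⇒ ω_s²/ω_r² = -17/6
Coupling ω_r² = ω_r¹ ⇒ overall = 68/53 × -17/6 = -578/159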